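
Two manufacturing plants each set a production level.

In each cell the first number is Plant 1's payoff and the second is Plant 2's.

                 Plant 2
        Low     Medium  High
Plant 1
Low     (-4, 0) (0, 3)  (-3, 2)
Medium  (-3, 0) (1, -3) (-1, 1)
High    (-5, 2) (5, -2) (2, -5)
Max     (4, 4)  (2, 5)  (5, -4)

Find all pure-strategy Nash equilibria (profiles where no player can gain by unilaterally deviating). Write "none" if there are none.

(Low, Low): Plant 1 can switch to Medium (-4 → -3). Not NE.
(Low, Medium): Plant 1 can switch to Medium (0 → 1). Not NE.
(Low, High): Plant 1 can switch to Medium (-3 → -1). Not NE.
(Medium, Low): Plant 1 can switch to Max (-3 → 4). Not NE.
(Medium, Medium): Plant 1 can switch to High (1 → 5). Not NE.
(Medium, High): Plant 1 can switch to High (-1 → 2). Not NE.
(High, Low): Plant 1 can switch to Low (-5 → -4). Not NE.
(High, Medium): Plant 2 can switch to Low (-2 → 2). Not NE.
(The remaining 4 profiles each have a profitable deviation by the same check.)

No pure-strategy Nash equilibrium.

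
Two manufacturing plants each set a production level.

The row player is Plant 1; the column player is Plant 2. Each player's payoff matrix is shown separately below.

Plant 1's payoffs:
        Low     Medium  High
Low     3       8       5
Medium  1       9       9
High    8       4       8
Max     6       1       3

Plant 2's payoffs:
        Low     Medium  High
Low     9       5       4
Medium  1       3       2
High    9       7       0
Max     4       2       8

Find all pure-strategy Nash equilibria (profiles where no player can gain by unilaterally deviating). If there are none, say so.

The pure Nash equilibria are (Medium, Medium) and (High, Low).

Plant 1 against Low: payoffs 3, 1, 8, 6 → best response High.
Plant 1 against Medium: payoffs 8, 9, 4, 1 → best response Medium.
Plant 1 against High: payoffs 5, 9, 8, 3 → best response Medium.
Plant 2 against Low: payoffs 9, 5, 4 → best response Low.
Plant 2 against Medium: payoffs 1, 3, 2 → best response Medium.
Plant 2 against High: payoffs 9, 7, 0 → best response Low.
Plant 2 against Max: payoffs 4, 2, 8 → best response High.
Mutual best responses: (Medium, Medium); (High, Low).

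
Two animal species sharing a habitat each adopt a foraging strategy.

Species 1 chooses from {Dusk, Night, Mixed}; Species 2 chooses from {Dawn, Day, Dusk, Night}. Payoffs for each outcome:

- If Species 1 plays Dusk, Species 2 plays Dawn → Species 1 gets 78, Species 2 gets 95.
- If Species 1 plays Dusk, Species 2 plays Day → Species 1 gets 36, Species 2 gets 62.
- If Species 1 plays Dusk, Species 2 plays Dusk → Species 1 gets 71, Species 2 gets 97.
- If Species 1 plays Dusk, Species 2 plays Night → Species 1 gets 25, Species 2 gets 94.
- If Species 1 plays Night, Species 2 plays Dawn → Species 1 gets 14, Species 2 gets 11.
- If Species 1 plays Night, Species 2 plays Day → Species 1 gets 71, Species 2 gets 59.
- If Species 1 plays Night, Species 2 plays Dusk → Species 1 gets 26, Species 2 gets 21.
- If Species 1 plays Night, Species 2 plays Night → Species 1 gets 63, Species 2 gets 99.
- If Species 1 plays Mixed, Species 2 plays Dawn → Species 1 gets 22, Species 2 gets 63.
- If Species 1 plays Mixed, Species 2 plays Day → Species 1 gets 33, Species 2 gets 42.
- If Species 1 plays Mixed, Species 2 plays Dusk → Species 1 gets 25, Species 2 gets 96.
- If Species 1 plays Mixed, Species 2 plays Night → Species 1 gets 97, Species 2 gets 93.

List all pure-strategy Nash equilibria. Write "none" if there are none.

Check each profile: it is a Nash equilibrium iff no player can strictly gain by switching unilaterally.
(Dusk, Dawn): Species 2 can switch to Dusk (95 → 97). Not NE.
(Dusk, Day): Species 1 can switch to Night (36 → 71). Not NE.
(Dusk, Dusk): Species 1 gets 71, best alternative 26; Species 2 gets 97, best alternative 95. No profitable deviation — NE.
(Dusk, Night): Species 1 can switch to Night (25 → 63). Not NE.
(Night, Dawn): Species 1 can switch to Dusk (14 → 78). Not NE.
(Night, Day): Species 2 can switch to Night (59 → 99). Not NE.
(Night, Dusk): Species 1 can switch to Dusk (26 → 71). Not NE.
(Night, Night): Species 1 can switch to Mixed (63 → 97). Not NE.
(Mixed, Dawn): Species 1 can switch to Dusk (22 → 78). Not NE.
(Mixed, Day): Species 1 can switch to Dusk (33 → 36). Not NE.
(Mixed, Dusk): Species 1 can switch to Dusk (25 → 71). Not NE.
(Mixed, Night): Species 2 can switch to Dusk (93 → 96). Not NE.

The unique pure-strategy Nash equilibrium is (Dusk, Dusk).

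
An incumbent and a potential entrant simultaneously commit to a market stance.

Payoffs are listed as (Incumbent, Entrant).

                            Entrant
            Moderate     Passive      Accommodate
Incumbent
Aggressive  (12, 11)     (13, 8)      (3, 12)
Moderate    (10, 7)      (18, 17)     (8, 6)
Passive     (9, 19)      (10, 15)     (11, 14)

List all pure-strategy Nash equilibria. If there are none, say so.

Check each profile: it is a Nash equilibrium iff no player can strictly gain by switching unilaterally.
(Aggressive, Moderate): Entrant can switch to Accommodate (11 → 12). Not NE.
(Aggressive, Passive): Incumbent can switch to Moderate (13 → 18). Not NE.
(Aggressive, Accommodate): Incumbent can switch to Moderate (3 → 8). Not NE.
(Moderate, Moderate): Incumbent can switch to Aggressive (10 → 12). Not NE.
(Moderate, Passive): Incumbent gets 18, best alternative 13; Entrant gets 17, best alternative 7. No profitable deviation — NE.
(Moderate, Accommodate): Incumbent can switch to Passive (8 → 11). Not NE.
(Passive, Moderate): Incumbent can switch to Aggressive (9 → 12). Not NE.
(Passive, Passive): Incumbent can switch to Aggressive (10 → 13). Not NE.
(Passive, Accommodate): Entrant can switch to Moderate (14 → 19). Not NE.

(Moderate, Passive)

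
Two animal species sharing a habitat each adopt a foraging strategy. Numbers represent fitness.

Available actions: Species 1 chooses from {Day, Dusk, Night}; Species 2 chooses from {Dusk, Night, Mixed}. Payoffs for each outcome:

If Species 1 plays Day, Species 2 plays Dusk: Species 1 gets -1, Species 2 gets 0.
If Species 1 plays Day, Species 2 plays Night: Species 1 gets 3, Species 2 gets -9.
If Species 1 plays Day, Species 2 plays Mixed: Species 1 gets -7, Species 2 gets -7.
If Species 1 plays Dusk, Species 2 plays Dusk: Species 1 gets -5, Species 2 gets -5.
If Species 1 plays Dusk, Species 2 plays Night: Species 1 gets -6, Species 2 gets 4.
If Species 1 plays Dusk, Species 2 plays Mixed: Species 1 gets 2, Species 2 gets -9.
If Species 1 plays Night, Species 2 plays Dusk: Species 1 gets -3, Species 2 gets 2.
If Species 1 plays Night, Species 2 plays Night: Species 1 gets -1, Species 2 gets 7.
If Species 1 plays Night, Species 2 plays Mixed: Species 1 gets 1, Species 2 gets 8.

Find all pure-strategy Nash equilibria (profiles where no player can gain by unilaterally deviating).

The unique pure-strategy Nash equilibrium is (Day, Dusk).

(Day, Dusk): Species 1 gets -1, best alternative -3; Species 2 gets 0, best alternative -7. No profitable deviation — NE.
(Day, Night): Species 2 can switch to Dusk (-9 → 0). Not NE.
(Day, Mixed): Species 1 can switch to Dusk (-7 → 2). Not NE.
(Dusk, Dusk): Species 1 can switch to Day (-5 → -1). Not NE.
(Dusk, Night): Species 1 can switch to Day (-6 → 3). Not NE.
(Dusk, Mixed): Species 2 can switch to Dusk (-9 → -5). Not NE.
(Night, Dusk): Species 1 can switch to Day (-3 → -1). Not NE.
(Night, Night): Species 1 can switch to Day (-1 → 3). Not NE.
(Night, Mixed): Species 1 can switch to Dusk (1 → 2). Not NE.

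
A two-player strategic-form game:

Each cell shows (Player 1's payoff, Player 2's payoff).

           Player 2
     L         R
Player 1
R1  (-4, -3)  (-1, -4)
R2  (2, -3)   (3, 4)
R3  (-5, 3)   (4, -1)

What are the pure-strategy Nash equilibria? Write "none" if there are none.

There is no pure-strategy Nash equilibrium.

Mark each player's best response to every combination of opponents' strategies; a profile where every player is best-responding is a pure Nash equilibrium.
Player 1 against L: payoffs -4, 2, -5 → best response R2.
Player 1 against R: payoffs -1, 3, 4 → best response R3.
Player 2 against R1: payoffs -3, -4 → best response L.
Player 2 against R2: payoffs -3, 4 → best response R.
Player 2 against R3: payoffs 3, -1 → best response L.
No profile is a mutual best response for all players.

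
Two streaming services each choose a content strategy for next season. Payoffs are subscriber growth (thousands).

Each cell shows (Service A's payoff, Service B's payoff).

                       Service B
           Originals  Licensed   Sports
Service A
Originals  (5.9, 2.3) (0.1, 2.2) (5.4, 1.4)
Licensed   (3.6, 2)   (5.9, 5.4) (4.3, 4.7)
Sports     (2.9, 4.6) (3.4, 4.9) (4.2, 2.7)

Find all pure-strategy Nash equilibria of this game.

Service A against Originals: payoffs 5.9, 3.6, 2.9 → best response Originals.
Service A against Licensed: payoffs 0.1, 5.9, 3.4 → best response Licensed.
Service A against Sports: payoffs 5.4, 4.3, 4.2 → best response Originals.
Service B against Originals: payoffs 2.3, 2.2, 1.4 → best response Originals.
Service B against Licensed: payoffs 2, 5.4, 4.7 → best response Licensed.
Service B against Sports: payoffs 4.6, 4.9, 2.7 → best response Licensed.
Mutual best responses: (Originals, Originals); (Licensed, Licensed).

(Originals, Originals); (Licensed, Licensed)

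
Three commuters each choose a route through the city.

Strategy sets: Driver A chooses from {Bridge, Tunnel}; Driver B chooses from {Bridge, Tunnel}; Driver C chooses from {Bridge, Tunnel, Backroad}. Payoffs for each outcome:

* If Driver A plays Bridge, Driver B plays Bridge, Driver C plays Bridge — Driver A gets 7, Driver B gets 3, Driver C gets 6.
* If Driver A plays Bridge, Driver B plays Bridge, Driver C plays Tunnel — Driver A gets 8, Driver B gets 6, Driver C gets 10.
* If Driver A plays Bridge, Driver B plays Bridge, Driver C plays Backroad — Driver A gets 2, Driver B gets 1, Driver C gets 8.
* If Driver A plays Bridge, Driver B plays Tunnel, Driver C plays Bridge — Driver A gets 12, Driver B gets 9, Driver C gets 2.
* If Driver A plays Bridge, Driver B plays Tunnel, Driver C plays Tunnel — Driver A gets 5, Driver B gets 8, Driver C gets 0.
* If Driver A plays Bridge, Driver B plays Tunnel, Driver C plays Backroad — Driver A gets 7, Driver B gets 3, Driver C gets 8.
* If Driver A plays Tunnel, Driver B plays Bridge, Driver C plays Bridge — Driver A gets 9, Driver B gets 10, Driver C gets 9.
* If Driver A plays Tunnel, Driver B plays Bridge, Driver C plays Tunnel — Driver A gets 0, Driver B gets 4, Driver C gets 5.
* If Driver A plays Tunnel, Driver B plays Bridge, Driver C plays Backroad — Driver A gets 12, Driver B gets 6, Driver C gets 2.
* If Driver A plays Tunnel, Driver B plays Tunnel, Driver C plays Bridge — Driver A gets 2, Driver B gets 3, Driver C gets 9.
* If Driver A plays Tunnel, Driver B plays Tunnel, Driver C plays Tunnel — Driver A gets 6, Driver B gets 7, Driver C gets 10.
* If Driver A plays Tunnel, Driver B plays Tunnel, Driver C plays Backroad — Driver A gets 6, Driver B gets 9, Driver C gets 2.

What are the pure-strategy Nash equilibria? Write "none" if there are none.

Mark each player's best response to every combination of opponents' strategies; a profile where every player is best-responding is a pure Nash equilibrium.
Driver A against (Bridge, Bridge): payoffs 7, 9 → best response Tunnel.
Driver A against (Bridge, Tunnel): payoffs 8, 0 → best response Bridge.
Driver A against (Bridge, Backroad): payoffs 2, 12 → best response Tunnel.
Driver A against (Tunnel, Bridge): payoffs 12, 2 → best response Bridge.
Driver A against (Tunnel, Tunnel): payoffs 5, 6 → best response Tunnel.
Driver A against (Tunnel, Backroad): payoffs 7, 6 → best response Bridge.
Driver B against (Bridge, Bridge): payoffs 3, 9 → best response Tunnel.
Driver B against (Bridge, Tunnel): payoffs 6, 8 → best response Tunnel.
Driver B against (Bridge, Backroad): payoffs 1, 3 → best response Tunnel.
Driver B against (Tunnel, Bridge): payoffs 10, 3 → best response Bridge.
Driver B against (Tunnel, Tunnel): payoffs 4, 7 → best response Tunnel.
Driver B against (Tunnel, Backroad): payoffs 6, 9 → best response Tunnel.
Driver C against (Bridge, Bridge): payoffs 6, 10, 8 → best response Tunnel.
Driver C against (Bridge, Tunnel): payoffs 2, 0, 8 → best response Backroad.
Driver C against (Tunnel, Bridge): payoffs 9, 5, 2 → best response Bridge.
Driver C against (Tunnel, Tunnel): payoffs 9, 10, 2 → best response Tunnel.
Mutual best responses: (Bridge, Tunnel, Backroad); (Tunnel, Bridge, Bridge); (Tunnel, Tunnel, Tunnel).

The pure Nash equilibria are (Bridge, Tunnel, Backroad) and (Tunnel, Bridge, Bridge) and (Tunnel, Tunnel, Tunnel).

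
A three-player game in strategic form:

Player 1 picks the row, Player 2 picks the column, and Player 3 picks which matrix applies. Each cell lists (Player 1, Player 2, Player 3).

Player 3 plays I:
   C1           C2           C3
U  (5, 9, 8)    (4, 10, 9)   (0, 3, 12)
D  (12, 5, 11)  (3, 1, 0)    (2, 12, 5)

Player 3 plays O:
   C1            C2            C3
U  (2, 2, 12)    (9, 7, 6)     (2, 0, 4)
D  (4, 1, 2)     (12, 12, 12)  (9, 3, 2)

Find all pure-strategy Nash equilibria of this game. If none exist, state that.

The pure Nash equilibria are (U, C2, I), (D, C2, O), (D, C3, I).

Mark each player's best response to every combination of opponents' strategies; a profile where every player is best-responding is a pure Nash equilibrium.
Player 1 against (C1, I): payoffs 5, 12 → best response D.
Player 1 against (C1, O): payoffs 2, 4 → best response D.
Player 1 against (C2, I): payoffs 4, 3 → best response U.
Player 1 against (C2, O): payoffs 9, 12 → best response D.
Player 1 against (C3, I): payoffs 0, 2 → best response D.
Player 1 against (C3, O): payoffs 2, 9 → best response D.
Player 2 against (U, I): payoffs 9, 10, 3 → best response C2.
Player 2 against (U, O): payoffs 2, 7, 0 → best response C2.
Player 2 against (D, I): payoffs 5, 1, 12 → best response C3.
Player 2 against (D, O): payoffs 1, 12, 3 → best response C2.
Player 3 against (U, C1): payoffs 8, 12 → best response O.
Player 3 against (U, C2): payoffs 9, 6 → best response I.
Player 3 against (U, C3): payoffs 12, 4 → best response I.
Player 3 against (D, C1): payoffs 11, 2 → best response I.
Player 3 against (D, C2): payoffs 0, 12 → best response O.
Player 3 against (D, C3): payoffs 5, 2 → best response I.
Mutual best responses: (U, C2, I); (D, C2, O); (D, C3, I).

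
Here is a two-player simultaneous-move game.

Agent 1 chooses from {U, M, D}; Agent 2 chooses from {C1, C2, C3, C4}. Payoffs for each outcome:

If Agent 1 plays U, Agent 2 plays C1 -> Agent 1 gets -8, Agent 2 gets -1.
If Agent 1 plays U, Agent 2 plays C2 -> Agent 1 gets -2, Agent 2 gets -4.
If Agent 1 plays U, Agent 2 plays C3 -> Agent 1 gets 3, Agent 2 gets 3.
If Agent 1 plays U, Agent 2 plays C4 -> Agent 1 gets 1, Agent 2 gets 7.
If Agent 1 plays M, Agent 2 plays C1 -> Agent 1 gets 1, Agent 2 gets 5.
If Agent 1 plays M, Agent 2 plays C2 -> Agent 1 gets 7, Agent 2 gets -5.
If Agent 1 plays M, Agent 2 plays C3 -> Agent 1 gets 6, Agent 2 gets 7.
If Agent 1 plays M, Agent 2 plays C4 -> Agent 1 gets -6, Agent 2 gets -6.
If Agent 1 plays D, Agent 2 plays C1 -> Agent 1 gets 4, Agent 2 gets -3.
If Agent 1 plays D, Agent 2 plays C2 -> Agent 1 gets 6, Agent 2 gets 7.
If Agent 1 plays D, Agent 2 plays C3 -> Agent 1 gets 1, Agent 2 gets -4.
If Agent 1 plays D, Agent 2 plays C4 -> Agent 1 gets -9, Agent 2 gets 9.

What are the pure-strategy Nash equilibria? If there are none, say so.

Agent 1 against C1: payoffs -8, 1, 4 → best response D.
Agent 1 against C2: payoffs -2, 7, 6 → best response M.
Agent 1 against C3: payoffs 3, 6, 1 → best response M.
Agent 1 against C4: payoffs 1, -6, -9 → best response U.
Agent 2 against U: payoffs -1, -4, 3, 7 → best response C4.
Agent 2 against M: payoffs 5, -5, 7, -6 → best response C3.
Agent 2 against D: payoffs -3, 7, -4, 9 → best response C4.
Mutual best responses: (U, C4); (M, C3).

(U, C4), (M, C3)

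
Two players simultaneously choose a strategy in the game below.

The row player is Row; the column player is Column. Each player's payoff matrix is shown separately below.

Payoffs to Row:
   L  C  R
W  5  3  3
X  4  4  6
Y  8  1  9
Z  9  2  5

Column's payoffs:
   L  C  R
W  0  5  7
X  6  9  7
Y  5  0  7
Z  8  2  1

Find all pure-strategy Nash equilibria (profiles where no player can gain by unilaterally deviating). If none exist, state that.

(X, C); (Y, R); (Z, L)

Row against L: payoffs 5, 4, 8, 9 → best response Z.
Row against C: payoffs 3, 4, 1, 2 → best response X.
Row against R: payoffs 3, 6, 9, 5 → best response Y.
Column against W: payoffs 0, 5, 7 → best response R.
Column against X: payoffs 6, 9, 7 → best response C.
Column against Y: payoffs 5, 0, 7 → best response R.
Column against Z: payoffs 8, 2, 1 → best response L.
Mutual best responses: (X, C); (Y, R); (Z, L).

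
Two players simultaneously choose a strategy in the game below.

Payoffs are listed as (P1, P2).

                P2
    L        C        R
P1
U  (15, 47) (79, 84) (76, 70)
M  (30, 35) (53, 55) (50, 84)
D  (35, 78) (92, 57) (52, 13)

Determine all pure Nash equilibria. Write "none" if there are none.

(U, L): P1 can switch to M (15 → 30). Not NE.
(U, C): P1 can switch to D (79 → 92). Not NE.
(U, R): P2 can switch to C (70 → 84). Not NE.
(M, L): P1 can switch to D (30 → 35). Not NE.
(M, C): P1 can switch to U (53 → 79). Not NE.
(M, R): P1 can switch to U (50 → 76). Not NE.
(D, L): P1 gets 35, best alternative 30; P2 gets 78, best alternative 57. No profitable deviation — NE.
(D, C): P2 can switch to L (57 → 78). Not NE.
(D, R): P1 can switch to U (52 → 76). Not NE.

The unique pure-strategy Nash equilibrium is (D, L).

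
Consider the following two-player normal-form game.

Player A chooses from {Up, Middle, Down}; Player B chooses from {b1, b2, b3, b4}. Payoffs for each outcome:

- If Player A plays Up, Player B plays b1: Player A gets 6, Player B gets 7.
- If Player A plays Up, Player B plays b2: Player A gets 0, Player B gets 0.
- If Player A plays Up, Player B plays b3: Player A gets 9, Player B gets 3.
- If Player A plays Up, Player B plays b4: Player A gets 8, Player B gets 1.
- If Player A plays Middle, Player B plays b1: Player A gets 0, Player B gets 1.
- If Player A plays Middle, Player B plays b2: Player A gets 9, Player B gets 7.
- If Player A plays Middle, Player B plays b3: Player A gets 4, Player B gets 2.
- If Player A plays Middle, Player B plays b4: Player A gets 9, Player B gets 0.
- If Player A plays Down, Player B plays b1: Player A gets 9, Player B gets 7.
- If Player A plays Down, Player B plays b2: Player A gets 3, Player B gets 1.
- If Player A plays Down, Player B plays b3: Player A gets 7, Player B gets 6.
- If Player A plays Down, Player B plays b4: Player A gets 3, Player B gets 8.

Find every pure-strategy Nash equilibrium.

The unique pure-strategy Nash equilibrium is (Middle, b2).

(Up, b1): Player A can switch to Down (6 → 9). Not NE.
(Up, b2): Player A can switch to Middle (0 → 9). Not NE.
(Up, b3): Player B can switch to b1 (3 → 7). Not NE.
(Up, b4): Player A can switch to Middle (8 → 9). Not NE.
(Middle, b1): Player A can switch to Up (0 → 6). Not NE.
(Middle, b2): Player A gets 9, best alternative 3; Player B gets 7, best alternative 2. No profitable deviation — NE.
(Middle, b3): Player A can switch to Up (4 → 9). Not NE.
(Middle, b4): Player B can switch to b1 (0 → 1). Not NE.
(Down, b1): Player B can switch to b4 (7 → 8). Not NE.
(Down, b2): Player A can switch to Middle (3 → 9). Not NE.
(Down, b3): Player A can switch to Up (7 → 9). Not NE.
(Down, b4): Player A can switch to Up (3 → 8). Not NE.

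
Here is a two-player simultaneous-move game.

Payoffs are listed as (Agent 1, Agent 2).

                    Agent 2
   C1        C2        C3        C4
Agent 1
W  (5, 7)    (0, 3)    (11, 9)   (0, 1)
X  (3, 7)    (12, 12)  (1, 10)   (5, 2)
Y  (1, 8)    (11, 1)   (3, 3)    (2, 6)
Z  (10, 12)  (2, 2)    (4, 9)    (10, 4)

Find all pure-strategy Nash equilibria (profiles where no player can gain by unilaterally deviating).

The pure Nash equilibria are (W, C3); (X, C2); (Z, C1).

(W, C1): Agent 1 can switch to Z (5 → 10). Not NE.
(W, C2): Agent 1 can switch to X (0 → 12). Not NE.
(W, C3): Agent 1 gets 11, best alternative 4; Agent 2 gets 9, best alternative 7. No profitable deviation — NE.
(W, C4): Agent 1 can switch to X (0 → 5). Not NE.
(X, C1): Agent 1 can switch to W (3 → 5). Not NE.
(X, C2): Agent 1 gets 12, best alternative 11; Agent 2 gets 12, best alternative 10. No profitable deviation — NE.
(X, C3): Agent 1 can switch to W (1 → 11). Not NE.
(X, C4): Agent 1 can switch to Z (5 → 10). Not NE.
(Y, C1): Agent 1 can switch to W (1 → 5). Not NE.
(Y, C2): Agent 1 can switch to X (11 → 12). Not NE.
(Z, C1): Agent 1 gets 10, best alternative 5; Agent 2 gets 12, best alternative 9. No profitable deviation — NE.
(The remaining 5 profiles each have a profitable deviation by the same check.)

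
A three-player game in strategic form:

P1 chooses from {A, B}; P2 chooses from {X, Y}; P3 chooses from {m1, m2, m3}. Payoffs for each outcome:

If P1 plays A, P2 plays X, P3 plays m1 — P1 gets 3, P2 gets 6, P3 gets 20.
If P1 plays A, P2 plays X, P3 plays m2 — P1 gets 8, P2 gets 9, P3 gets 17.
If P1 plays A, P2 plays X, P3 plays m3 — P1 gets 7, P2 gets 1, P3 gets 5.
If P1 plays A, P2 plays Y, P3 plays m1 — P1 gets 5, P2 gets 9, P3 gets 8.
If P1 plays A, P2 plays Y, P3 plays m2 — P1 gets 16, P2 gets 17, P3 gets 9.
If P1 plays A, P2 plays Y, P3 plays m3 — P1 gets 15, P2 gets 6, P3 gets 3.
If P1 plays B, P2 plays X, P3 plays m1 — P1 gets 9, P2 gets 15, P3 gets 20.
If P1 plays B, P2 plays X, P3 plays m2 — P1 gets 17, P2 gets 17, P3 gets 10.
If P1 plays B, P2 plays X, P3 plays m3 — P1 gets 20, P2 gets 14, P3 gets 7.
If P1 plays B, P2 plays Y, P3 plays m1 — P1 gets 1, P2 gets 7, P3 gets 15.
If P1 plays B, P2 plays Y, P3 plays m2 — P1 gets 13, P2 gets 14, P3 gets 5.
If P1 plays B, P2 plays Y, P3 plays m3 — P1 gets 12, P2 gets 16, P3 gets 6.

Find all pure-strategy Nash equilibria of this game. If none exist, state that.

P1 against (X, m1): payoffs 3, 9 → best response B.
P1 against (X, m2): payoffs 8, 17 → best response B.
P1 against (X, m3): payoffs 7, 20 → best response B.
P1 against (Y, m1): payoffs 5, 1 → best response A.
P1 against (Y, m2): payoffs 16, 13 → best response A.
P1 against (Y, m3): payoffs 15, 12 → best response A.
P2 against (A, m1): payoffs 6, 9 → best response Y.
P2 against (A, m2): payoffs 9, 17 → best response Y.
P2 against (A, m3): payoffs 1, 6 → best response Y.
P2 against (B, m1): payoffs 15, 7 → best response X.
P2 against (B, m2): payoffs 17, 14 → best response X.
P2 against (B, m3): payoffs 14, 16 → best response Y.
P3 against (A, X): payoffs 20, 17, 5 → best response m1.
P3 against (A, Y): payoffs 8, 9, 3 → best response m2.
P3 against (B, X): payoffs 20, 10, 7 → best response m1.
P3 against (B, Y): payoffs 15, 5, 6 → best response m1.
Mutual best responses: (A, Y, m2); (B, X, m1).

The pure Nash equilibria are (A, Y, m2), (B, X, m1).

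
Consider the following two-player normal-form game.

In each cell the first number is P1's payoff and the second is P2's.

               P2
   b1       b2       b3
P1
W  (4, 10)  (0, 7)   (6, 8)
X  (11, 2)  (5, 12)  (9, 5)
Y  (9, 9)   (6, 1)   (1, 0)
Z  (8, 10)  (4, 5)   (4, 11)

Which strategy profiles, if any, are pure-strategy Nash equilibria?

Mark each player's best response to every combination of opponents' strategies; a profile where every player is best-responding is a pure Nash equilibrium.
P1 against b1: payoffs 4, 11, 9, 8 → best response X.
P1 against b2: payoffs 0, 5, 6, 4 → best response Y.
P1 against b3: payoffs 6, 9, 1, 4 → best response X.
P2 against W: payoffs 10, 7, 8 → best response b1.
P2 against X: payoffs 2, 12, 5 → best response b2.
P2 against Y: payoffs 9, 1, 0 → best response b1.
P2 against Z: payoffs 10, 5, 11 → best response b3.
No profile is a mutual best response for all players.

There is no pure-strategy Nash equilibrium.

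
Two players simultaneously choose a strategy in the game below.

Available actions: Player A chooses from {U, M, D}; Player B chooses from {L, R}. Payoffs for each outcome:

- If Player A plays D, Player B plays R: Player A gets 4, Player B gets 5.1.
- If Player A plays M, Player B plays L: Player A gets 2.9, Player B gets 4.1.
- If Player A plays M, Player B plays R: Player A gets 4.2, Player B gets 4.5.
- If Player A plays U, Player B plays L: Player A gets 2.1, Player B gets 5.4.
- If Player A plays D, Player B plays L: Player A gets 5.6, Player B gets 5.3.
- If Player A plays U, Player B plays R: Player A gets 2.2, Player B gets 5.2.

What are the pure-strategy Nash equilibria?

Pure-strategy Nash equilibria: (M, R); (D, L)

For each player, find the best response to each opponent profile; mutual best responses are the pure NE.
Player A against L: payoffs 2.1, 2.9, 5.6 → best response D.
Player A against R: payoffs 2.2, 4.2, 4 → best response M.
Player B against U: payoffs 5.4, 5.2 → best response L.
Player B against M: payoffs 4.1, 4.5 → best response R.
Player B against D: payoffs 5.3, 5.1 → best response L.
Mutual best responses: (M, R); (D, L).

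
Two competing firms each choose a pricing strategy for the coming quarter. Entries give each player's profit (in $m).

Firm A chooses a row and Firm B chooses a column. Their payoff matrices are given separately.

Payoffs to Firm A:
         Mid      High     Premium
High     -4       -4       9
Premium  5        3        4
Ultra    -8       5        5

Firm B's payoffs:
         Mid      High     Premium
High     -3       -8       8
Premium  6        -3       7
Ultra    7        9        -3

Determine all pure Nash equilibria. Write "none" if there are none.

The pure Nash equilibria are (High, Premium), (Ultra, High).

(High, Mid): Firm A can switch to Premium (-4 → 5). Not NE.
(High, High): Firm A can switch to Premium (-4 → 3). Not NE.
(High, Premium): Firm A gets 9, best alternative 5; Firm B gets 8, best alternative -3. No profitable deviation — NE.
(Premium, Mid): Firm B can switch to Premium (6 → 7). Not NE.
(Premium, High): Firm A can switch to Ultra (3 → 5). Not NE.
(Premium, Premium): Firm A can switch to High (4 → 9). Not NE.
(Ultra, Mid): Firm A can switch to High (-8 → -4). Not NE.
(Ultra, High): Firm A gets 5, best alternative 3; Firm B gets 9, best alternative 7. No profitable deviation — NE.
(Ultra, Premium): Firm A can switch to High (5 → 9). Not NE.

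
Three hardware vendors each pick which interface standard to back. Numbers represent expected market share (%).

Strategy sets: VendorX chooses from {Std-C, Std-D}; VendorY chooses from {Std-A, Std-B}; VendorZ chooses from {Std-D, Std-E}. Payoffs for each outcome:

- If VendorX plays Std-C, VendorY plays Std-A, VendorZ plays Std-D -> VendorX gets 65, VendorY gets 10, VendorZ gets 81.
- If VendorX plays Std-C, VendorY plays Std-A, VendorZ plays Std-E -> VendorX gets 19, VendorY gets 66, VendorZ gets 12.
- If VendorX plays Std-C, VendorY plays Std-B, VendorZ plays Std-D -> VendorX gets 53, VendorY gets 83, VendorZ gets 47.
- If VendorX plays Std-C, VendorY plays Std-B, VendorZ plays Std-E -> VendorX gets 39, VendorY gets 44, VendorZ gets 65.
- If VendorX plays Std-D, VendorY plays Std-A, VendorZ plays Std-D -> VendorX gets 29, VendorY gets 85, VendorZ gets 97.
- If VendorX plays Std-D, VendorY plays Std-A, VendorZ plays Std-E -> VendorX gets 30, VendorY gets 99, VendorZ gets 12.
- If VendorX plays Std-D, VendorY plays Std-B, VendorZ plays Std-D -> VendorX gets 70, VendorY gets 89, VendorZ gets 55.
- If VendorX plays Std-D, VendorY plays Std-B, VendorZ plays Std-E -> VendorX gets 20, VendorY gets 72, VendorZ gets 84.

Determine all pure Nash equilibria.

VendorX against (Std-A, Std-D): payoffs 65, 29 → best response Std-C.
VendorX against (Std-A, Std-E): payoffs 19, 30 → best response Std-D.
VendorX against (Std-B, Std-D): payoffs 53, 70 → best response Std-D.
VendorX against (Std-B, Std-E): payoffs 39, 20 → best response Std-C.
VendorY against (Std-C, Std-D): payoffs 10, 83 → best response Std-B.
VendorY against (Std-C, Std-E): payoffs 66, 44 → best response Std-A.
VendorY against (Std-D, Std-D): payoffs 85, 89 → best response Std-B.
VendorY against (Std-D, Std-E): payoffs 99, 72 → best response Std-A.
VendorZ against (Std-C, Std-A): payoffs 81, 12 → best response Std-D.
VendorZ against (Std-C, Std-B): payoffs 47, 65 → best response Std-E.
VendorZ against (Std-D, Std-A): payoffs 97, 12 → best response Std-D.
VendorZ against (Std-D, Std-B): payoffs 55, 84 → best response Std-E.
No profile is a mutual best response for all players.

There is no pure-strategy Nash equilibrium.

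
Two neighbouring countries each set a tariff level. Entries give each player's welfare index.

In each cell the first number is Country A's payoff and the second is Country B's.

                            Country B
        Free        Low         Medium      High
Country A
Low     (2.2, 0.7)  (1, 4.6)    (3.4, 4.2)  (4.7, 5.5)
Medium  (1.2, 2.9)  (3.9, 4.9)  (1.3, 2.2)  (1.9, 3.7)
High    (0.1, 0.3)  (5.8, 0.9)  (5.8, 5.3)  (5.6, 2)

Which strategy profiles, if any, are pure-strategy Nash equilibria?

(High, Medium)

Country A against Free: payoffs 2.2, 1.2, 0.1 → best response Low.
Country A against Low: payoffs 1, 3.9, 5.8 → best response High.
Country A against Medium: payoffs 3.4, 1.3, 5.8 → best response High.
Country A against High: payoffs 4.7, 1.9, 5.6 → best response High.
Country B against Low: payoffs 0.7, 4.6, 4.2, 5.5 → best response High.
Country B against Medium: payoffs 2.9, 4.9, 2.2, 3.7 → best response Low.
Country B against High: payoffs 0.3, 0.9, 5.3, 2 → best response Medium.
Mutual best responses: (High, Medium).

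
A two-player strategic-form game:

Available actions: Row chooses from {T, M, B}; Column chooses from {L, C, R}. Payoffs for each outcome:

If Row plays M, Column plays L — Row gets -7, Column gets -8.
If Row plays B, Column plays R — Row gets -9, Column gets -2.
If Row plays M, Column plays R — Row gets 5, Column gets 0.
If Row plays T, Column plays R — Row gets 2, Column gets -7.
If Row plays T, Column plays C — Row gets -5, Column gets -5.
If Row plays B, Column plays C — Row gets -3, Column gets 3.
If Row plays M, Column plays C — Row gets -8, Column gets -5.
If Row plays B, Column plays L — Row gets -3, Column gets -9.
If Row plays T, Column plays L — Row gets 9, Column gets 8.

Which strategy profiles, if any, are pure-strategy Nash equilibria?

The pure Nash equilibria are (T, L), (M, R), (B, C).

Check each profile: it is a Nash equilibrium iff no player can strictly gain by switching unilaterally.
(T, L): Row gets 9, best alternative -3; Column gets 8, best alternative -5. No profitable deviation — NE.
(T, C): Row can switch to B (-5 → -3). Not NE.
(T, R): Row can switch to M (2 → 5). Not NE.
(M, L): Row can switch to T (-7 → 9). Not NE.
(M, C): Row can switch to T (-8 → -5). Not NE.
(M, R): Row gets 5, best alternative 2; Column gets 0, best alternative -5. No profitable deviation — NE.
(B, L): Row can switch to T (-3 → 9). Not NE.
(B, C): Row gets -3, best alternative -5; Column gets 3, best alternative -2. No profitable deviation — NE.
(B, R): Row can switch to T (-9 → 2). Not NE.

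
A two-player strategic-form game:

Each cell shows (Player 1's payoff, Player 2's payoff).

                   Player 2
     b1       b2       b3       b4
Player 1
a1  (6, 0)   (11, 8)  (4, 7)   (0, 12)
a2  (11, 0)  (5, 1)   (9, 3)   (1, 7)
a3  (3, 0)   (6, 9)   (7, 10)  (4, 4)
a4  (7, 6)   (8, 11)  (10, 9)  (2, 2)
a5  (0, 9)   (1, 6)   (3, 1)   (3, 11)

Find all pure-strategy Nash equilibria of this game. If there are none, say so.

none

Player 1 against b1: payoffs 6, 11, 3, 7, 0 → best response a2.
Player 1 against b2: payoffs 11, 5, 6, 8, 1 → best response a1.
Player 1 against b3: payoffs 4, 9, 7, 10, 3 → best response a4.
Player 1 against b4: payoffs 0, 1, 4, 2, 3 → best response a3.
Player 2 against a1: payoffs 0, 8, 7, 12 → best response b4.
Player 2 against a2: payoffs 0, 1, 3, 7 → best response b4.
Player 2 against a3: payoffs 0, 9, 10, 4 → best response b3.
Player 2 against a4: payoffs 6, 11, 9, 2 → best response b2.
Player 2 against a5: payoffs 9, 6, 1, 11 → best response b4.
No profile is a mutual best response for all players.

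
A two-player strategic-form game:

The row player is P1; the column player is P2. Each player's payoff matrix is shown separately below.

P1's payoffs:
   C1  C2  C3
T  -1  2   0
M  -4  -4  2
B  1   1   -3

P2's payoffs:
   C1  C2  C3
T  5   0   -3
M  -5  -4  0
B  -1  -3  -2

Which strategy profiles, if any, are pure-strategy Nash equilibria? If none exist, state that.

Pure-strategy Nash equilibria: (M, C3); (B, C1)

P1 against C1: payoffs -1, -4, 1 → best response B.
P1 against C2: payoffs 2, -4, 1 → best response T.
P1 against C3: payoffs 0, 2, -3 → best response M.
P2 against T: payoffs 5, 0, -3 → best response C1.
P2 against M: payoffs -5, -4, 0 → best response C3.
P2 against B: payoffs -1, -3, -2 → best response C1.
Mutual best responses: (M, C3); (B, C1).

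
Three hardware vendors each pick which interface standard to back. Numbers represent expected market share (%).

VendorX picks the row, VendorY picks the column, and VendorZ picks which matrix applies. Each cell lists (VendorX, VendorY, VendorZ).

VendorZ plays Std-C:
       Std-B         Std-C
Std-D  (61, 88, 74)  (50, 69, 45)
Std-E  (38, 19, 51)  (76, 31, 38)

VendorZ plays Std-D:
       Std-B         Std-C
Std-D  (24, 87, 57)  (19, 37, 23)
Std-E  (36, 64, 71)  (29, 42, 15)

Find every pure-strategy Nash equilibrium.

(Std-D, Std-B, Std-C); (Std-E, Std-B, Std-D); (Std-E, Std-C, Std-C)

Mark each player's best response to every combination of opponents' strategies; a profile where every player is best-responding is a pure Nash equilibrium.
VendorX against (Std-B, Std-C): payoffs 61, 38 → best response Std-D.
VendorX against (Std-B, Std-D): payoffs 24, 36 → best response Std-E.
VendorX against (Std-C, Std-C): payoffs 50, 76 → best response Std-E.
VendorX against (Std-C, Std-D): payoffs 19, 29 → best response Std-E.
VendorY against (Std-D, Std-C): payoffs 88, 69 → best response Std-B.
VendorY against (Std-D, Std-D): payoffs 87, 37 → best response Std-B.
VendorY against (Std-E, Std-C): payoffs 19, 31 → best response Std-C.
VendorY against (Std-E, Std-D): payoffs 64, 42 → best response Std-B.
VendorZ against (Std-D, Std-B): payoffs 74, 57 → best response Std-C.
VendorZ against (Std-D, Std-C): payoffs 45, 23 → best response Std-C.
VendorZ against (Std-E, Std-B): payoffs 51, 71 → best response Std-D.
VendorZ against (Std-E, Std-C): payoffs 38, 15 → best response Std-C.
Mutual best responses: (Std-D, Std-B, Std-C); (Std-E, Std-B, Std-D); (Std-E, Std-C, Std-C).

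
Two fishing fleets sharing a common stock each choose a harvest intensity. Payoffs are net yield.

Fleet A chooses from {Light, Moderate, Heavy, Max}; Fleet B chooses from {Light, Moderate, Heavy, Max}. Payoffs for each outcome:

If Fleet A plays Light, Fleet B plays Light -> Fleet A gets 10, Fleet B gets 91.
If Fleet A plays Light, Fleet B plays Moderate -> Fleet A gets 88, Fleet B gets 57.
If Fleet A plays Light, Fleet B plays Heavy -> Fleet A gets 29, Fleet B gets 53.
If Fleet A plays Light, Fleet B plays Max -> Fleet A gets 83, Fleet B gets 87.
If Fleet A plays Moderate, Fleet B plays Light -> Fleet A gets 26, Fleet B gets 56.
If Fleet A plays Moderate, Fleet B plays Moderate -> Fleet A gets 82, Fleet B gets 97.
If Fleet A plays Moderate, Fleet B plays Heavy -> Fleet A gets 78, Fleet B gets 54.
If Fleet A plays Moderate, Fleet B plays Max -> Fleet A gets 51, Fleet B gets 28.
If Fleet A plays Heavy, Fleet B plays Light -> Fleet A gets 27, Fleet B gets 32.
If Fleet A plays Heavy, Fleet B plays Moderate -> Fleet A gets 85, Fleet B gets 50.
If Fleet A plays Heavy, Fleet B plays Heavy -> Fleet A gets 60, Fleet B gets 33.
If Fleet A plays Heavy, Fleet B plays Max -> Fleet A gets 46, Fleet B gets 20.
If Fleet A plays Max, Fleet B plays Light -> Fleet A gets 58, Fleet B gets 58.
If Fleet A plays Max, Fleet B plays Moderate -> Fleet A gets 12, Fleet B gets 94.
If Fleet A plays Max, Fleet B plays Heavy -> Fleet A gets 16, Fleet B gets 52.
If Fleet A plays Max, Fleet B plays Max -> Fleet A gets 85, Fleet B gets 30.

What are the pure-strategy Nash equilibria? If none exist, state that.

Fleet A against Light: payoffs 10, 26, 27, 58 → best response Max.
Fleet A against Moderate: payoffs 88, 82, 85, 12 → best response Light.
Fleet A against Heavy: payoffs 29, 78, 60, 16 → best response Moderate.
Fleet A against Max: payoffs 83, 51, 46, 85 → best response Max.
Fleet B against Light: payoffs 91, 57, 53, 87 → best response Light.
Fleet B against Moderate: payoffs 56, 97, 54, 28 → best response Moderate.
Fleet B against Heavy: payoffs 32, 50, 33, 20 → best response Moderate.
Fleet B against Max: payoffs 58, 94, 52, 30 → best response Moderate.
No profile is a mutual best response for all players.

This game has no pure Nash equilibrium.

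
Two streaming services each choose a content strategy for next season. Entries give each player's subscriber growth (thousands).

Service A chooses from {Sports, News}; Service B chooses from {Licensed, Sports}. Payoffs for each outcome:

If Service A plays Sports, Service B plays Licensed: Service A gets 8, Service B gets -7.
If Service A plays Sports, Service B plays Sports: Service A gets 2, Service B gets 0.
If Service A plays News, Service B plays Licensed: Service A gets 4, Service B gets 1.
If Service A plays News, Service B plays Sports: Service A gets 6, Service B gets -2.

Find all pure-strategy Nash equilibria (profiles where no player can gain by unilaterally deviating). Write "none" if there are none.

No pure-strategy Nash equilibrium.

Service A against Licensed: payoffs 8, 4 → best response Sports.
Service A against Sports: payoffs 2, 6 → best response News.
Service B against Sports: payoffs -7, 0 → best response Sports.
Service B against News: payoffs 1, -2 → best response Licensed.
No profile is a mutual best response for all players.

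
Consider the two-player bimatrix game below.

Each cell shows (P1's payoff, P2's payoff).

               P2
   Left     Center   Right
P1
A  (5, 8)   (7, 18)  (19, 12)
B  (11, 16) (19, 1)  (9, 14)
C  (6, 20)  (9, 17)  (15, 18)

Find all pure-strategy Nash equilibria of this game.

(B, Left)

For each strategy profile, look for a profitable unilateral deviation.
(A, Left): P1 can switch to B (5 → 11). Not NE.
(A, Center): P1 can switch to B (7 → 19). Not NE.
(A, Right): P2 can switch to Center (12 → 18). Not NE.
(B, Left): P1 gets 11, best alternative 6; P2 gets 16, best alternative 14. No profitable deviation — NE.
(B, Center): P2 can switch to Left (1 → 16). Not NE.
(B, Right): P1 can switch to A (9 → 19). Not NE.
(C, Left): P1 can switch to B (6 → 11). Not NE.
(C, Center): P1 can switch to B (9 → 19). Not NE.
(C, Right): P1 can switch to A (15 → 19). Not NE.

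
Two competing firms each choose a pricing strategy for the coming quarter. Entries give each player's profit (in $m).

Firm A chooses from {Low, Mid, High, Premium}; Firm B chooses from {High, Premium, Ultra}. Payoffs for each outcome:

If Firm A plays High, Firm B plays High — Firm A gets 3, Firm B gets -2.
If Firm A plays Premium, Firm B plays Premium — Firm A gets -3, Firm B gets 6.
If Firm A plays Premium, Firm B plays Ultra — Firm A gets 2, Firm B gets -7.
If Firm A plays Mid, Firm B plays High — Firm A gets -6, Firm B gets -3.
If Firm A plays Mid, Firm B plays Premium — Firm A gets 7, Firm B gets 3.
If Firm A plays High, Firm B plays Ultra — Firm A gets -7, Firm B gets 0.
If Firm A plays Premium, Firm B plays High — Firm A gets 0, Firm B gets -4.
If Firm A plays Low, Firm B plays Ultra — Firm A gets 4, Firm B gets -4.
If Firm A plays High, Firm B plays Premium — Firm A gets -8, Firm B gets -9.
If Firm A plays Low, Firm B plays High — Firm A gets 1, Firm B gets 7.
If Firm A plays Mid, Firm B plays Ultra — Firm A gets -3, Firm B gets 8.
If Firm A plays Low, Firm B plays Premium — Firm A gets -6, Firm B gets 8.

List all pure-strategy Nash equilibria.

For each strategy profile, look for a profitable unilateral deviation.
(Low, High): Firm A can switch to High (1 → 3). Not NE.
(Low, Premium): Firm A can switch to Mid (-6 → 7). Not NE.
(Low, Ultra): Firm B can switch to High (-4 → 7). Not NE.
(Mid, High): Firm A can switch to Low (-6 → 1). Not NE.
(Mid, Premium): Firm B can switch to Ultra (3 → 8). Not NE.
(Mid, Ultra): Firm A can switch to Low (-3 → 4). Not NE.
(High, High): Firm B can switch to Ultra (-2 → 0). Not NE.
(High, Premium): Firm A can switch to Low (-8 → -6). Not NE.
(High, Ultra): Firm A can switch to Low (-7 → 4). Not NE.
(Premium, High): Firm A can switch to Low (0 → 1). Not NE.
(The remaining 2 profiles each have a profitable deviation by the same check.)

No pure-strategy Nash equilibrium.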